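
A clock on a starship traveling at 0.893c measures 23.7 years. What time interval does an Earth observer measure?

Proper time Δt₀ = 23.7 years
γ = 1/√(1 - 0.893²) = 2.222
Δt = γΔt₀ = 2.222 × 23.7 = 52.66 years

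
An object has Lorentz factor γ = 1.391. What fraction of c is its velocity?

From γ = 1/√(1 - v²/c²):
1/γ² = 1/1.391² = 0.5168
v²/c² = 1 - 0.5168 = 0.4832
v/c = √(0.4832) = 0.6951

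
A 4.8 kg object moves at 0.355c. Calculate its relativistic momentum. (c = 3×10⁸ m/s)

γ = 1/√(1 - 0.355²) = 1.0697
v = 0.355 × 3×10⁸ = 1.065×10⁸ m/s
p = γmv = 1.0697 × 4.8 × 1.065×10⁸ = 5.468×10⁸ kg·m/s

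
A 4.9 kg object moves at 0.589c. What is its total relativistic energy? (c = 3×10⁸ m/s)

γ = 1/√(1 - 0.589²) = 1.2374
mc² = 4.9 × (3×10⁸)² = 4.410×10¹⁷ J
E = γmc² = 1.2374 × 4.410×10¹⁷ = 5.457×10¹⁷ J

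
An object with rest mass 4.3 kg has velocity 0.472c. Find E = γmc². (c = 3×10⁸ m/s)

γ = 1/√(1 - 0.472²) = 1.1343
mc² = 4.3 × (3×10⁸)² = 3.870×10¹⁷ J
E = γmc² = 1.1343 × 3.870×10¹⁷ = 4.390×10¹⁷ J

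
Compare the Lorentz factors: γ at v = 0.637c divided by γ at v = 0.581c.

γ₁ = 1/√(1 - 0.637²) = 1.2972
γ₂ = 1/√(1 - 0.581²) = 1.2286
γ₁/γ₂ = 1.2972/1.2286 = 1.056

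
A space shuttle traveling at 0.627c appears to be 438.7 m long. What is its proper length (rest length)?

Contracted length L = 438.7 m
γ = 1/√(1 - 0.627²) = 1.28367
L₀ = γL = 1.28367 × 438.7 = 563.1 m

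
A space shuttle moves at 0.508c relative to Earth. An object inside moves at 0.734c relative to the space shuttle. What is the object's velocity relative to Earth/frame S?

u = (u' + v)/(1 + u'v/c²)
Numerator: 0.734 + 0.508 = 1.242
Denominator: 1 + 0.372872 = 1.372872
u = 1.242/1.372872 = 0.9047c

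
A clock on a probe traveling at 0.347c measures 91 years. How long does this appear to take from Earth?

Proper time Δt₀ = 91 years
γ = 1/√(1 - 0.347²) = 1.0663
Δt = γΔt₀ = 1.0663 × 91 = 97.03 years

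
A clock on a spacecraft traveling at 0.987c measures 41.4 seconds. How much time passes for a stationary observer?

Proper time Δt₀ = 41.4 seconds
γ = 1/√(1 - 0.987²) = 6.222
Δt = γΔt₀ = 6.222 × 41.4 = 257.6 seconds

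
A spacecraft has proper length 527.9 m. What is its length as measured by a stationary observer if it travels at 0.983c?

Proper length L₀ = 527.9 m
γ = 1/√(1 - 0.983²) = 5.446
L = L₀/γ = 527.9/5.446 = 96.93 m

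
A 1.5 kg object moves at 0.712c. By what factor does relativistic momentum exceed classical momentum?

p_rel = γmv, p_class = mv
Ratio = γ = 1/√(1 - 0.712²) = 1.424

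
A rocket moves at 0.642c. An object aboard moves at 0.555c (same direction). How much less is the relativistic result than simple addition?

Classical: u' + v = 0.555 + 0.642 = 1.197c
Relativistic: u = (0.555 + 0.642)/(1 + 0.35631) = 1.197/1.35631 = 0.8825c
Difference: 1.197 - 0.8825 = 0.3145c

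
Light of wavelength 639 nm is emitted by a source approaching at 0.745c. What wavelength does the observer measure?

β = 0.745
Wavelength Doppler factor = √(0.255/1.745) = √(0.14613) = 0.3823
λ_obs = 639 × 0.3823 = 244.3 nm (blueshift)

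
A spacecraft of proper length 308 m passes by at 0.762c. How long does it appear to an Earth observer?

Proper length L₀ = 308 m
γ = 1/√(1 - 0.762²) = 1.544
L = L₀/γ = 308/1.544 = 199.5 m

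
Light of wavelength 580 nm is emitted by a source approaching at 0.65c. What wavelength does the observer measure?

β = 0.65
Wavelength Doppler factor = √(0.35/1.65) = √(0.21212) = 0.4606
λ_obs = 580 × 0.4606 = 267.1 nm (blueshift)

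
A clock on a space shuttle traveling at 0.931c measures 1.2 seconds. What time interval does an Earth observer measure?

Proper time Δt₀ = 1.2 seconds
γ = 1/√(1 - 0.931²) = 2.73958
Δt = γΔt₀ = 2.73958 × 1.2 = 3.287 seconds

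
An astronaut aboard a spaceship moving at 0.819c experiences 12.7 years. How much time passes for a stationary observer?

Proper time Δt₀ = 12.7 years
γ = 1/√(1 - 0.819²) = 1.7428
Δt = γΔt₀ = 1.7428 × 12.7 = 22.13 years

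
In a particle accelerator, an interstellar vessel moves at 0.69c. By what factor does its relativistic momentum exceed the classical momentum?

p_rel = γmv, p_class = mv
Ratio = γ = 1/√(1 - 0.69²)
= 1/√(0.5239) = 1.382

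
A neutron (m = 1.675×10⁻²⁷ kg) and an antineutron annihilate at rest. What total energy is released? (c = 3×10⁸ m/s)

Both particles have the same rest mass, so total mass = 2m
E = 2m·c² = 2 × 1.675×10⁻²⁷ × (3×10⁸)²
= 2 × 1.675×10⁻²⁷ × 9×10¹⁶
= 3.015×10⁻¹⁰ J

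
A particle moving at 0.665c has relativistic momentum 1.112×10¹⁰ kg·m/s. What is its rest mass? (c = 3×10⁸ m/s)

γ = 1/√(1 - 0.665²) = 1.339
v = 0.665 × 3×10⁸ = 1.995×10⁸ m/s
m = p/(γv) = 1.112×10¹⁰/(1.339 × 1.995×10⁸) = 41.63 kg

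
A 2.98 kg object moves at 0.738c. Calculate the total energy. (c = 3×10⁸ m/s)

γ = 1/√(1 - 0.738²) = 1.482
mc² = 2.98 × (3×10⁸)² = 2.682×10¹⁷ J
E = γmc² = 1.482 × 2.682×10¹⁷ = 3.975×10¹⁷ J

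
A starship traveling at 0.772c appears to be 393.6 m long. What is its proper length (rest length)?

Contracted length L = 393.6 m
γ = 1/√(1 - 0.772²) = 1.57326
L₀ = γL = 1.57326 × 393.6 = 619.2 m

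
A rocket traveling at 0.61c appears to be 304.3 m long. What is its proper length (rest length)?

Contracted length L = 304.3 m
γ = 1/√(1 - 0.61²) = 1.262
L₀ = γL = 1.262 × 304.3 = 384.0 m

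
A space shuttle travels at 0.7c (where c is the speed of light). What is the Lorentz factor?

v/c = 0.7, so (v/c)² = 0.49
1 - (v/c)² = 0.51
γ = 1/√(0.51) = 1.400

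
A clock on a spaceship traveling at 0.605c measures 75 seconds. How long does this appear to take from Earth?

Proper time Δt₀ = 75 seconds
γ = 1/√(1 - 0.605²) = 1.2559
Δt = γΔt₀ = 1.2559 × 75 = 94.19 seconds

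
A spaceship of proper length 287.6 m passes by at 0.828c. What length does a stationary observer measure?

Proper length L₀ = 287.6 m
γ = 1/√(1 - 0.828²) = 1.783
L = L₀/γ = 287.6/1.783 = 161.3 m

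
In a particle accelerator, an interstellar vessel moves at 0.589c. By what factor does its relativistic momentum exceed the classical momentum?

p_rel = γmv, p_class = mv
Ratio = γ = 1/√(1 - 0.589²)
= 1/√(0.653079) = 1.237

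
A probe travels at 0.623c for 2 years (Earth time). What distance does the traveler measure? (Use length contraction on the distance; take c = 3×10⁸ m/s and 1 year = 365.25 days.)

Earth distance: d = v × t = 0.623c × 2 yr = 1.1796×10¹⁶ m
γ = 1.2784
d' = d/γ = 1.1796×10¹⁶/1.2784 = 9.227×10¹⁵ m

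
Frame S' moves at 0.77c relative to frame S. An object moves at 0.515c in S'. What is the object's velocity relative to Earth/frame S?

u = (u' + v)/(1 + u'v/c²)
Numerator: 0.515 + 0.77 = 1.285
Denominator: 1 + 0.39655 = 1.39655
u = 1.285/1.39655 = 0.9201c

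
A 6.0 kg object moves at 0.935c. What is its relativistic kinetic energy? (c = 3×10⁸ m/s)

γ = 1/√(1 - 0.935²) = 2.8197
γ - 1 = 1.8197
KE = (γ-1)mc² = 1.8197 × 6.0 × (3×10⁸)² = 9.826×10¹⁷ J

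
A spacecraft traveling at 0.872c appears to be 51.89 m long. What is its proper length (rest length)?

Contracted length L = 51.89 m
γ = 1/√(1 - 0.872²) = 2.043
L₀ = γL = 2.043 × 51.89 = 106.0 m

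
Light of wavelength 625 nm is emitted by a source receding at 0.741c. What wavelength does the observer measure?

β = 0.741
Wavelength Doppler factor = √(1.741/0.259) = √(6.722) = 2.5927
λ_obs = 625 × 2.5927 = 1620 nm (redshift)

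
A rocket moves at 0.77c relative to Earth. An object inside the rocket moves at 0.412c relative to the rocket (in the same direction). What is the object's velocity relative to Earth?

u = (u' + v)/(1 + u'v/c²)
Numerator: 0.412 + 0.77 = 1.182
Denominator: 1 + 0.31724 = 1.31724
u = 1.182/1.31724 = 0.8973c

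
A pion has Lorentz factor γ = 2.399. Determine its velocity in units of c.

From γ = 1/√(1 - v²/c²):
1/γ² = 1/2.399² = 0.1738
v²/c² = 1 - 0.1738 = 0.8262
v/c = √(0.8262) = 0.9090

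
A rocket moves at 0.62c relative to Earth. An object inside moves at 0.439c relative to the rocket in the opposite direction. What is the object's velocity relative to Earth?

Object's velocity in rocket frame is u' = -0.439c
u = (u' + v)/(1 + u'v/c²) = (v - 0.439)/(1 - 0.439·v/c²)
Numerator: 0.62 - 0.439 = 0.181
Denominator: 1 - 0.27218 = 0.72782
u = 0.181/0.72782 = 0.2487c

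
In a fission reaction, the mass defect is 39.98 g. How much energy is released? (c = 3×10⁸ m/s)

Convert mass defect: Δm = 39.98 g = 0.03998 kg
E = Δm·c² = 0.03998 × (3×10⁸)²
= 0.03998 × 9×10¹⁶ = 3.598×10¹⁵ J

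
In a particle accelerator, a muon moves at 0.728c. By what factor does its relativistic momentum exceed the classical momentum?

p_rel = γmv, p_class = mv
Ratio = γ = 1/√(1 - 0.728²)
= 1/√(0.470016) = 1.459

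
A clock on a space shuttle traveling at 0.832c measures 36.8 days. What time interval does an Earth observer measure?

Proper time Δt₀ = 36.8 days
γ = 1/√(1 - 0.832²) = 1.8025
Δt = γΔt₀ = 1.8025 × 36.8 = 66.33 days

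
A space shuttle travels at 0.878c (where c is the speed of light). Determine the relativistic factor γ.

v/c = 0.878, so (v/c)² = 0.770884
1 - (v/c)² = 0.229116
γ = 1/√(0.229116) = 2.089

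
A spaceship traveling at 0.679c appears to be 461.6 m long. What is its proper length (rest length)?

Contracted length L = 461.6 m
γ = 1/√(1 - 0.679²) = 1.36214
L₀ = γL = 1.36214 × 461.6 = 628.8 m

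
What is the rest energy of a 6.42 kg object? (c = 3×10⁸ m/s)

c² = (3×10⁸)² = 9.000×10¹⁶ m²/s²
E₀ = mc² = 6.42 × 9.000×10¹⁶ = 5.778×10¹⁷ J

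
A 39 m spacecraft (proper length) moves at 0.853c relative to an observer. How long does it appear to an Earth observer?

Proper length L₀ = 39 m
γ = 1/√(1 - 0.853²) = 1.916
L = L₀/γ = 39/1.916 = 20.35 m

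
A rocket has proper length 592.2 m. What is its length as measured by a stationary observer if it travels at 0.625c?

Proper length L₀ = 592.2 m
γ = 1/√(1 - 0.625²) = 1.281
L = L₀/γ = 592.2/1.281 = 462.3 m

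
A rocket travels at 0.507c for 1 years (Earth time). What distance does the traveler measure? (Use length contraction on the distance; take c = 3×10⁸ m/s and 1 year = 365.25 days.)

Earth distance: d = v × t = 0.507c × 1 yr = 4.7999×10¹⁵ m
γ = 1.1602
d' = d/γ = 4.7999×10¹⁵/1.1602 = 4.137×10¹⁵ m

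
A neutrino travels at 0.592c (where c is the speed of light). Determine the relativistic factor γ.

v/c = 0.592, so (v/c)² = 0.350464
1 - (v/c)² = 0.649536
γ = 1/√(0.649536) = 1.241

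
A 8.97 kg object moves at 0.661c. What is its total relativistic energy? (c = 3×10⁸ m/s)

γ = 1/√(1 - 0.661²) = 1.333
mc² = 8.97 × (3×10⁸)² = 8.073×10¹⁷ J
E = γmc² = 1.333 × 8.073×10¹⁷ = 1.076×10¹⁸ J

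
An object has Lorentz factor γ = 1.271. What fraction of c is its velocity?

From γ = 1/√(1 - v²/c²):
1/γ² = 1/1.271² = 0.61903
v²/c² = 1 - 0.61903 = 0.38097
v/c = √(0.38097) = 0.6172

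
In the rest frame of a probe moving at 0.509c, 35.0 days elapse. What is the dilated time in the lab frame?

Proper time Δt₀ = 35.0 days
γ = 1/√(1 - 0.509²) = 1.1618
Δt = γΔt₀ = 1.1618 × 35.0 = 40.66 days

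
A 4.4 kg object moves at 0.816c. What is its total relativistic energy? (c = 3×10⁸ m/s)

γ = 1/√(1 - 0.816²) = 1.730
mc² = 4.4 × (3×10⁸)² = 3.960×10¹⁷ J
E = γmc² = 1.730 × 3.960×10¹⁷ = 6.851×10¹⁷ J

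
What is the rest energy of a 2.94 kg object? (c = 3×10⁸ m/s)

c² = (3×10⁸)² = 9.000×10¹⁶ m²/s²
E₀ = mc² = 2.94 × 9.000×10¹⁶ = 2.646×10¹⁷ J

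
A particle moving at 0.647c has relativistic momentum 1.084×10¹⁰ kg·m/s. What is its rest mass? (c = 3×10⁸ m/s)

γ = 1/√(1 - 0.647²) = 1.3115
v = 0.647 × 3×10⁸ = 1.941×10⁸ m/s
m = p/(γv) = 1.084×10¹⁰/(1.3115 × 1.941×10⁸) = 42.58 kg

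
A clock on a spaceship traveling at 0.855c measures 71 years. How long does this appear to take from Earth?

Proper time Δt₀ = 71 years
γ = 1/√(1 - 0.855²) = 1.928
Δt = γΔt₀ = 1.928 × 71 = 136.9 years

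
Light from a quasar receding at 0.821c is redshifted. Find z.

β = 0.821
(1+β)/(1-β) = 1.821/0.179 = 10.173
√(10.173) = 3.190
z = 3.190 - 1 = 2.190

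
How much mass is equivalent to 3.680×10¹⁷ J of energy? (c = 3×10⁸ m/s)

From E = mc², we get m = E/c²
c² = (3×10⁸)² = 9×10¹⁶ m²/s²
m = 3.680×10¹⁷ / 9×10¹⁶ = 4.089 kg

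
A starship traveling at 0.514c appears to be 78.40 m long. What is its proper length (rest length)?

Contracted length L = 78.40 m
γ = 1/√(1 - 0.514²) = 1.1658
L₀ = γL = 1.1658 × 78.40 = 91.40 m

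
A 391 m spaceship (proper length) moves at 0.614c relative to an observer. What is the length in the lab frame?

Proper length L₀ = 391 m
γ = 1/√(1 - 0.614²) = 1.267
L = L₀/γ = 391/1.267 = 308.6 m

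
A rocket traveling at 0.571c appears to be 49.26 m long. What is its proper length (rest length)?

Contracted length L = 49.26 m
γ = 1/√(1 - 0.571²) = 1.218
L₀ = γL = 1.218 × 49.26 = 60.00 m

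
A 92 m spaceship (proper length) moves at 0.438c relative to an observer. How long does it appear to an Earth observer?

Proper length L₀ = 92 m
γ = 1/√(1 - 0.438²) = 1.11238
L = L₀/γ = 92/1.11238 = 82.71 m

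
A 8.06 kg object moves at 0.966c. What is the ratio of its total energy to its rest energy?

E = γmc², E₀ = mc²
E/E₀ = γ = 1/√(1 - 0.966²) = 3.868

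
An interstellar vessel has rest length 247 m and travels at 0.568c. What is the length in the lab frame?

Proper length L₀ = 247 m
γ = 1/√(1 - 0.568²) = 1.215
L = L₀/γ = 247/1.215 = 203.3 m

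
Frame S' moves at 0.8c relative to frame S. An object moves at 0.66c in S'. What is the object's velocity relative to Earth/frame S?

u = (u' + v)/(1 + u'v/c²)
Numerator: 0.66 + 0.8 = 1.46
Denominator: 1 + 0.528 = 1.528
u = 1.46/1.528 = 0.9555c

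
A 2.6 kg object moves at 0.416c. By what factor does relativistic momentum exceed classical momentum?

p_rel = γmv, p_class = mv
Ratio = γ = 1/√(1 - 0.416²) = 1.100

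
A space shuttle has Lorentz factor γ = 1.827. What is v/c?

From γ = 1/√(1 - v²/c²):
1/γ² = 1/1.827² = 0.2996
v²/c² = 1 - 0.2996 = 0.7004
v/c = √(0.7004) = 0.8369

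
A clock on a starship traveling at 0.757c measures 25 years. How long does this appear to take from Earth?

Proper time Δt₀ = 25 years
γ = 1/√(1 - 0.757²) = 1.5304
Δt = γΔt₀ = 1.5304 × 25 = 38.26 years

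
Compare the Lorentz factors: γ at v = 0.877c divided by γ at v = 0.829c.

γ₁ = 1/√(1 - 0.877²) = 2.081
γ₂ = 1/√(1 - 0.829²) = 1.788
γ₁/γ₂ = 2.081/1.788 = 1.164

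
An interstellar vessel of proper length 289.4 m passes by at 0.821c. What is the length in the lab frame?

Proper length L₀ = 289.4 m
γ = 1/√(1 - 0.821²) = 1.752
L = L₀/γ = 289.4/1.752 = 165.2 m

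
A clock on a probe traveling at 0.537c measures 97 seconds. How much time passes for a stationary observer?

Proper time Δt₀ = 97 seconds
γ = 1/√(1 - 0.537²) = 1.1854
Δt = γΔt₀ = 1.1854 × 97 = 115.0 seconds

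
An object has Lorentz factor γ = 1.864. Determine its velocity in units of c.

From γ = 1/√(1 - v²/c²):
1/γ² = 1/1.864² = 0.2878
v²/c² = 1 - 0.2878 = 0.7122
v/c = √(0.7122) = 0.8439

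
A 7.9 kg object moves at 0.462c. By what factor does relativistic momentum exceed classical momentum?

p_rel = γmv, p_class = mv
Ratio = γ = 1/√(1 - 0.462²) = 1.128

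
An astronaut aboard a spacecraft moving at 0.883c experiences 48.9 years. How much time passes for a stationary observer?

Proper time Δt₀ = 48.9 years
γ = 1/√(1 - 0.883²) = 2.131
Δt = γΔt₀ = 2.131 × 48.9 = 104.2 years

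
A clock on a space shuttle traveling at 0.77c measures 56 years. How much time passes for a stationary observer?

Proper time Δt₀ = 56 years
γ = 1/√(1 - 0.77²) = 1.5673
Δt = γΔt₀ = 1.5673 × 56 = 87.77 years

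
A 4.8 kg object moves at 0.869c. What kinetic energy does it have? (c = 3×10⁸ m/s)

γ = 1/√(1 - 0.869²) = 2.021
γ - 1 = 1.021
KE = (γ-1)mc² = 1.021 × 4.8 × (3×10⁸)² = 4.411×10¹⁷ J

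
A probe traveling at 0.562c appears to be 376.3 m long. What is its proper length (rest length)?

Contracted length L = 376.3 m
γ = 1/√(1 - 0.562²) = 1.209
L₀ = γL = 1.209 × 376.3 = 454.9 m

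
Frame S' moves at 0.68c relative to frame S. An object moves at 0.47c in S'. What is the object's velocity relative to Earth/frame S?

u = (u' + v)/(1 + u'v/c²)
Numerator: 0.47 + 0.68 = 1.15
Denominator: 1 + 0.3196 = 1.3196
u = 1.15/1.3196 = 0.8715c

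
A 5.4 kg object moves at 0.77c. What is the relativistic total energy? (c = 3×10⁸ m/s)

γ = 1/√(1 - 0.77²) = 1.5673
mc² = 5.4 × (3×10⁸)² = 4.860×10¹⁷ J
E = γmc² = 1.5673 × 4.860×10¹⁷ = 7.617×10¹⁷ J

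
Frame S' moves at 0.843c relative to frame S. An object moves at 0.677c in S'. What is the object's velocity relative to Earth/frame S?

u = (u' + v)/(1 + u'v/c²)
Numerator: 0.677 + 0.843 = 1.52
Denominator: 1 + 0.570711 = 1.570711
u = 1.52/1.570711 = 0.9677c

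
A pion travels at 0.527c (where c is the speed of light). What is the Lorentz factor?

v/c = 0.527, so (v/c)² = 0.277729
1 - (v/c)² = 0.722271
γ = 1/√(0.722271) = 1.177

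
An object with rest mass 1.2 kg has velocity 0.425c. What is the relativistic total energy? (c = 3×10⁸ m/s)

γ = 1/√(1 - 0.425²) = 1.105
mc² = 1.2 × (3×10⁸)² = 1.080×10¹⁷ J
E = γmc² = 1.105 × 1.080×10¹⁷ = 1.193×10¹⁷ J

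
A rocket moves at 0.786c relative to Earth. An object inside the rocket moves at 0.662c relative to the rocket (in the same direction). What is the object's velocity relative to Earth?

u = (u' + v)/(1 + u'v/c²)
Numerator: 0.662 + 0.786 = 1.448
Denominator: 1 + 0.520332 = 1.520332
u = 1.448/1.520332 = 0.9524c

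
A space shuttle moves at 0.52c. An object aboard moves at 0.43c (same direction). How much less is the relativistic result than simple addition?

Classical: u' + v = 0.43 + 0.52 = 0.95c
Relativistic: u = (0.43 + 0.52)/(1 + 0.2236) = 0.95/1.2236 = 0.7764c
Difference: 0.95 - 0.7764 = 0.1736c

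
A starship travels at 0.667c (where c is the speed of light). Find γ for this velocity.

v/c = 0.667, so (v/c)² = 0.444889
1 - (v/c)² = 0.555111
γ = 1/√(0.555111) = 1.342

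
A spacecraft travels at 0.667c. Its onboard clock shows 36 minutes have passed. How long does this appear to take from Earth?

Proper time Δt₀ = 36 minutes
γ = 1/√(1 - 0.667²) = 1.3422
Δt = γΔt₀ = 1.3422 × 36 = 48.32 minutes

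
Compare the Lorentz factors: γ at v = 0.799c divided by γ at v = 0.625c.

γ₁ = 1/√(1 - 0.799²) = 1.663
γ₂ = 1/√(1 - 0.625²) = 1.281
γ₁/γ₂ = 1.663/1.281 = 1.298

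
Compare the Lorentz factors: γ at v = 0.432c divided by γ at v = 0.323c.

γ₁ = 1/√(1 - 0.432²) = 1.109
γ₂ = 1/√(1 - 0.323²) = 1.057
γ₁/γ₂ = 1.109/1.057 = 1.049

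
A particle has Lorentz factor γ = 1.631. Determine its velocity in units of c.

From γ = 1/√(1 - v²/c²):
1/γ² = 1/1.631² = 0.3759
v²/c² = 1 - 0.3759 = 0.6241
v/c = √(0.6241) = 0.7900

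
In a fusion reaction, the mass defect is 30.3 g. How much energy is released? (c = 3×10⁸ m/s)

Convert mass defect: Δm = 30.3 g = 0.0303 kg
E = Δm·c² = 0.0303 × (3×10⁸)²
= 0.0303 × 9×10¹⁶ = 2.727×10¹⁵ J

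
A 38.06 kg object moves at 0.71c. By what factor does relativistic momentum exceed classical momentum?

p_rel = γmv, p_class = mv
Ratio = γ = 1/√(1 - 0.71²) = 1.420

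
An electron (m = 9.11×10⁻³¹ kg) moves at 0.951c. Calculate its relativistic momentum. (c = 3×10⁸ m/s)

γ = 1/√(1 - 0.951²) = 3.2342
v = 0.951 × 3×10⁸ = 2.853×10⁸ m/s
p = γmv = 3.2342 × 9.11×10⁻³¹ × 2.853×10⁸ = 8.406×10⁻²² kg·m/s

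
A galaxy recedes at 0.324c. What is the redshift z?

β = 0.324
(1+β)/(1-β) = 1.324/0.676 = 1.9586
√(1.9586) = 1.3995
z = 1.3995 - 1 = 0.3995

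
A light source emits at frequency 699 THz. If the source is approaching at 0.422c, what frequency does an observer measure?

β = v/c = 0.422
(1+β)/(1-β) = 1.422/0.578 = 2.4602
Doppler factor = √(2.4602) = 1.5685
f_obs = 699 × 1.5685 = 1096 THz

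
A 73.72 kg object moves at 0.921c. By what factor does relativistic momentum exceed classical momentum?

p_rel = γmv, p_class = mv
Ratio = γ = 1/√(1 - 0.921²) = 2.567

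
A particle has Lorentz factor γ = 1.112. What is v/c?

From γ = 1/√(1 - v²/c²):
1/γ² = 1/1.112² = 0.8087
v²/c² = 1 - 0.8087 = 0.1913
v/c = √(0.1913) = 0.4374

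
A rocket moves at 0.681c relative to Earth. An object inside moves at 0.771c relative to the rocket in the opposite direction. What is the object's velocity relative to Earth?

Object's velocity in rocket frame is u' = -0.771c
u = (u' + v)/(1 + u'v/c²) = (v - 0.771)/(1 - 0.771·v/c²)
Numerator: 0.681 - 0.771 = -0.09
Denominator: 1 - 0.525051 = 0.474949
u = -0.09/0.474949 = -0.1895c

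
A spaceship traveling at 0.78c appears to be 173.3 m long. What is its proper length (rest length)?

Contracted length L = 173.3 m
γ = 1/√(1 - 0.78²) = 1.598
L₀ = γL = 1.598 × 173.3 = 276.9 m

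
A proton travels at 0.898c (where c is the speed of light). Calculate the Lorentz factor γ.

v/c = 0.898, so (v/c)² = 0.806404
1 - (v/c)² = 0.193596
γ = 1/√(0.193596) = 2.273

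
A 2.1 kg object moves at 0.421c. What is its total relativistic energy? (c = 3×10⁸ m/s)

γ = 1/√(1 - 0.421²) = 1.1025
mc² = 2.1 × (3×10⁸)² = 1.890×10¹⁷ J
E = γmc² = 1.1025 × 1.890×10¹⁷ = 2.084×10¹⁷ J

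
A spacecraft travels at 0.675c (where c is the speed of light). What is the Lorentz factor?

v/c = 0.675, so (v/c)² = 0.455625
1 - (v/c)² = 0.544375
γ = 1/√(0.544375) = 1.355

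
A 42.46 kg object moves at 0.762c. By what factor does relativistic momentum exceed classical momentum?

p_rel = γmv, p_class = mv
Ratio = γ = 1/√(1 - 0.762²) = 1.544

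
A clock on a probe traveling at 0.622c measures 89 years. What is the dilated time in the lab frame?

Proper time Δt₀ = 89 years
γ = 1/√(1 - 0.622²) = 1.277
Δt = γΔt₀ = 1.277 × 89 = 113.7 years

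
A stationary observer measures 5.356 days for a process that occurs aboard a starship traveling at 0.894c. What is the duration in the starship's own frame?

Dilated time Δt = 5.356 days
γ = 1/√(1 - 0.894²) = 2.232
Δt₀ = Δt/γ = 5.356/2.232 = 2.400 days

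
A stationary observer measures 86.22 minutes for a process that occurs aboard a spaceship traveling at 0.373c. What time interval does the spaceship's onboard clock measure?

Dilated time Δt = 86.22 minutes
γ = 1/√(1 - 0.373²) = 1.0778
Δt₀ = Δt/γ = 86.22/1.0778 = 80.00 minutes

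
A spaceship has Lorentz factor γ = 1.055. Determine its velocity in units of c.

From γ = 1/√(1 - v²/c²):
1/γ² = 1/1.055² = 0.89845
v²/c² = 1 - 0.89845 = 0.10155
v/c = √(0.10155) = 0.3187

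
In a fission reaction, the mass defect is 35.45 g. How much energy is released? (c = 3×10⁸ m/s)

Convert mass defect: Δm = 35.45 g = 0.03545 kg
E = Δm·c² = 0.03545 × (3×10⁸)²
= 0.03545 × 9×10¹⁶ = 3.191×10¹⁵ J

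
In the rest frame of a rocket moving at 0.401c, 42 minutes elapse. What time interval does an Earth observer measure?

Proper time Δt₀ = 42 minutes
γ = 1/√(1 - 0.401²) = 1.0916
Δt = γΔt₀ = 1.0916 × 42 = 45.85 minutes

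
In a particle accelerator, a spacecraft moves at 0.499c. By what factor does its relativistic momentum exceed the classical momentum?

p_rel = γmv, p_class = mv
Ratio = γ = 1/√(1 - 0.499²)
= 1/√(0.750999) = 1.154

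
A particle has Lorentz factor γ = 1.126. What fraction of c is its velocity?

From γ = 1/√(1 - v²/c²):
1/γ² = 1/1.126² = 0.7887
v²/c² = 1 - 0.7887 = 0.2113
v/c = √(0.2113) = 0.4597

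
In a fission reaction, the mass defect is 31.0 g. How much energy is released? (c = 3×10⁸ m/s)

Convert mass defect: Δm = 31.0 g = 0.031 kg
E = Δm·c² = 0.031 × (3×10⁸)²
= 0.031 × 9×10¹⁶ = 2.790×10¹⁵ J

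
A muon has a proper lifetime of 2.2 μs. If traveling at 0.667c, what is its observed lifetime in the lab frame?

Proper lifetime τ₀ = 2.2 μs
γ = 1/√(1 - 0.667²) = 1.3422
τ = γτ₀ = 1.3422 × 2.2 μs = 2.953 μs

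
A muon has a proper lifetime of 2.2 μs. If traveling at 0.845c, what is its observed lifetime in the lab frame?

Proper lifetime τ₀ = 2.2 μs
γ = 1/√(1 - 0.845²) = 1.870
τ = γτ₀ = 1.870 × 2.2 μs = 4.114 μs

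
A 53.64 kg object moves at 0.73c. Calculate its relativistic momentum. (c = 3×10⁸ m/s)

γ = 1/√(1 - 0.73²) = 1.463
v = 0.73 × 3×10⁸ = 2.190×10⁸ m/s
p = γmv = 1.463 × 53.64 × 2.190×10⁸ = 1.719×10¹⁰ kg·m/s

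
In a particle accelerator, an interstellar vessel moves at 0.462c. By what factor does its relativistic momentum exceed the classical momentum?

p_rel = γmv, p_class = mv
Ratio = γ = 1/√(1 - 0.462²)
= 1/√(0.786556) = 1.128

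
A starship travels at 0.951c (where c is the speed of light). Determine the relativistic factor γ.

v/c = 0.951, so (v/c)² = 0.904401
1 - (v/c)² = 0.095599
γ = 1/√(0.095599) = 3.234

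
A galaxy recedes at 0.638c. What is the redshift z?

β = 0.638
(1+β)/(1-β) = 1.638/0.362 = 4.525
√(4.525) = 2.127
z = 2.127 - 1 = 1.127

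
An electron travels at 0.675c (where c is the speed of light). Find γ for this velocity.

v/c = 0.675, so (v/c)² = 0.455625
1 - (v/c)² = 0.544375
γ = 1/√(0.544375) = 1.355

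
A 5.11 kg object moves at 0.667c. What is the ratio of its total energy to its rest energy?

E = γmc², E₀ = mc²
E/E₀ = γ = 1/√(1 - 0.667²) = 1.342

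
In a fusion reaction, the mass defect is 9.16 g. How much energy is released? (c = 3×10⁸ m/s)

Convert mass defect: Δm = 9.16 g = 0.00916 kg
E = Δm·c² = 0.00916 × (3×10⁸)²
= 0.00916 × 9×10¹⁶ = 8.244×10¹⁴ J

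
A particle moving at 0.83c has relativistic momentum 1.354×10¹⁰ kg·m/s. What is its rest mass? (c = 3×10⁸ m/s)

γ = 1/√(1 - 0.83²) = 1.793
v = 0.83 × 3×10⁸ = 2.490×10⁸ m/s
m = p/(γv) = 1.354×10¹⁰/(1.793 × 2.490×10⁸) = 30.33 kg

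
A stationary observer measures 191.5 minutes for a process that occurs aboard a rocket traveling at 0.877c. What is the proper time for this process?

Dilated time Δt = 191.5 minutes
γ = 1/√(1 - 0.877²) = 2.0812
Δt₀ = Δt/γ = 191.5/2.0812 = 92.01 minutes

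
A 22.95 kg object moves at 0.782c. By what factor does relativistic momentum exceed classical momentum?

p_rel = γmv, p_class = mv
Ratio = γ = 1/√(1 - 0.782²) = 1.604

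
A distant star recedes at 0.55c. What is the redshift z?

β = 0.55
(1+β)/(1-β) = 1.55/0.45 = 3.4444
√(3.4444) = 1.8559
z = 1.8559 - 1 = 0.8559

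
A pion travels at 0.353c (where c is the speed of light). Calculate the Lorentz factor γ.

v/c = 0.353, so (v/c)² = 0.124609
1 - (v/c)² = 0.875391
γ = 1/√(0.875391) = 1.069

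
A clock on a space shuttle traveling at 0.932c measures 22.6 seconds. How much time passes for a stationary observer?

Proper time Δt₀ = 22.6 seconds
γ = 1/√(1 - 0.932²) = 2.759
Δt = γΔt₀ = 2.759 × 22.6 = 62.35 seconds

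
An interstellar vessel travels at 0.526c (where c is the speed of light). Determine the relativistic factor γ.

v/c = 0.526, so (v/c)² = 0.276676
1 - (v/c)² = 0.723324
γ = 1/√(0.723324) = 1.176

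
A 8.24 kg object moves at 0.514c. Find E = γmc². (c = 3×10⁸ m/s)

γ = 1/√(1 - 0.514²) = 1.16579
mc² = 8.24 × (3×10⁸)² = 7.416×10¹⁷ J
E = γmc² = 1.16579 × 7.416×10¹⁷ = 8.645×10¹⁷ J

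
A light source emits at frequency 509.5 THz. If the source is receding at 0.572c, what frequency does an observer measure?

β = v/c = 0.572
(1-β)/(1+β) = 0.428/1.572 = 0.2723
Doppler factor = √(0.2723) = 0.5218
f_obs = 509.5 × 0.5218 = 265.9 THz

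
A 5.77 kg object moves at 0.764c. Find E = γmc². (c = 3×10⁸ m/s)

γ = 1/√(1 - 0.764²) = 1.54987
mc² = 5.77 × (3×10⁸)² = 5.193×10¹⁷ J
E = γmc² = 1.54987 × 5.193×10¹⁷ = 8.048×10¹⁷ J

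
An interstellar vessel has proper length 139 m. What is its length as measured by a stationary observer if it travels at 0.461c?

Proper length L₀ = 139 m
γ = 1/√(1 - 0.461²) = 1.127
L = L₀/γ = 139/1.127 = 123.3 m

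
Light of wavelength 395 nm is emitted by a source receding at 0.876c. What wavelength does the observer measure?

β = 0.876
Wavelength Doppler factor = √(1.876/0.124) = √(15.129) = 3.8896
λ_obs = 395 × 3.8896 = 1536 nm (redshift)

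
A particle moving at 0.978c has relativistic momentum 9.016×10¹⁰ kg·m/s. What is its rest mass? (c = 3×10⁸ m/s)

γ = 1/√(1 - 0.978²) = 4.794
v = 0.978 × 3×10⁸ = 2.934×10⁸ m/s
m = p/(γv) = 9.016×10¹⁰/(4.794 × 2.934×10⁸) = 64.10 kg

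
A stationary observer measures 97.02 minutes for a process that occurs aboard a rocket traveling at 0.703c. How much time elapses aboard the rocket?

Dilated time Δt = 97.02 minutes
γ = 1/√(1 - 0.703²) = 1.406
Δt₀ = Δt/γ = 97.02/1.406 = 69.00 minutes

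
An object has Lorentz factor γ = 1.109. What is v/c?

From γ = 1/√(1 - v²/c²):
1/γ² = 1/1.109² = 0.8131
v²/c² = 1 - 0.8131 = 0.1869
v/c = √(0.1869) = 0.4323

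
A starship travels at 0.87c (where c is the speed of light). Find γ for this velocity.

v/c = 0.87, so (v/c)² = 0.7569
1 - (v/c)² = 0.2431
γ = 1/√(0.2431) = 2.028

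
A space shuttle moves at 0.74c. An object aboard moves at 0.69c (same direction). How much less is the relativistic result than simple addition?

Classical: u' + v = 0.69 + 0.74 = 1.43c
Relativistic: u = (0.69 + 0.74)/(1 + 0.5106) = 1.43/1.5106 = 0.9466c
Difference: 1.43 - 0.9466 = 0.4834c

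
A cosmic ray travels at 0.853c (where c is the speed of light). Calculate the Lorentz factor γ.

v/c = 0.853, so (v/c)² = 0.727609
1 - (v/c)² = 0.272391
γ = 1/√(0.272391) = 1.916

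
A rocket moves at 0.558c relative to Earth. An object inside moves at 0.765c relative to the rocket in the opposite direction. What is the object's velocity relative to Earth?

Object's velocity in rocket frame is u' = -0.765c
u = (u' + v)/(1 + u'v/c²) = (v - 0.765)/(1 - 0.765·v/c²)
Numerator: 0.558 - 0.765 = -0.207
Denominator: 1 - 0.42687 = 0.57313
u = -0.207/0.57313 = -0.3612c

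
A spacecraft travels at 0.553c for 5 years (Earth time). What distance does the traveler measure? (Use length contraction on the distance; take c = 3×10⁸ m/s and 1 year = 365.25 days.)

Earth distance: d = v × t = 0.553c × 5 yr = 2.6177×10¹⁶ m
γ = 1.2002
d' = d/γ = 2.6177×10¹⁶/1.2002 = 2.181×10¹⁶ m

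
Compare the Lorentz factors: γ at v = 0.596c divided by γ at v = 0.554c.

γ₁ = 1/√(1 - 0.596²) = 1.245
γ₂ = 1/√(1 - 0.554²) = 1.201
γ₁/γ₂ = 1.245/1.201 = 1.037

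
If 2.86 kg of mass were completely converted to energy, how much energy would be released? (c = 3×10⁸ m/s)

Using E = mc²:
c² = (3×10⁸)² = 9×10¹⁶ m²/s²
E = 2.86 × 9×10¹⁶ = 2.574×10¹⁷ J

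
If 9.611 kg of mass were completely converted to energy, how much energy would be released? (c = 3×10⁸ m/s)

Using E = mc²:
c² = (3×10⁸)² = 9×10¹⁶ m²/s²
E = 9.611 × 9×10¹⁶ = 8.650×10¹⁷ J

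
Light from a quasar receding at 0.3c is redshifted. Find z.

β = 0.3
(1+β)/(1-β) = 1.3/0.7 = 1.8571
√(1.8571) = 1.3628
z = 1.3628 - 1 = 0.3628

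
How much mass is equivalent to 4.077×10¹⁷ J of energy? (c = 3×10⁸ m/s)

From E = mc², we get m = E/c²
c² = (3×10⁸)² = 9×10¹⁶ m²/s²
m = 4.077×10¹⁷ / 9×10¹⁶ = 4.530 kg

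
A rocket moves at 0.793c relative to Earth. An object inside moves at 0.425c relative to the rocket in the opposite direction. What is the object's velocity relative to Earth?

Object's velocity in rocket frame is u' = -0.425c
u = (u' + v)/(1 + u'v/c²) = (v - 0.425)/(1 - 0.425·v/c²)
Numerator: 0.793 - 0.425 = 0.368
Denominator: 1 - 0.337025 = 0.662975
u = 0.368/0.662975 = 0.5551c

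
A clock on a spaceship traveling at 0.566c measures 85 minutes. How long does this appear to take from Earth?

Proper time Δt₀ = 85 minutes
γ = 1/√(1 - 0.566²) = 1.213
Δt = γΔt₀ = 1.213 × 85 = 103.1 minutes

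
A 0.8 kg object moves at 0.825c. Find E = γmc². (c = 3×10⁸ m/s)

γ = 1/√(1 - 0.825²) = 1.769
mc² = 0.8 × (3×10⁸)² = 7.200×10¹⁶ J
E = γmc² = 1.769 × 7.200×10¹⁶ = 1.274×10¹⁷ J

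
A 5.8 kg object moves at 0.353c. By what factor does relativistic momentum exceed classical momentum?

p_rel = γmv, p_class = mv
Ratio = γ = 1/√(1 - 0.353²) = 1.069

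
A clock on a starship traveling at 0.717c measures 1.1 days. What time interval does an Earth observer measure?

Proper time Δt₀ = 1.1 days
γ = 1/√(1 - 0.717²) = 1.4346
Δt = γΔt₀ = 1.4346 × 1.1 = 1.578 days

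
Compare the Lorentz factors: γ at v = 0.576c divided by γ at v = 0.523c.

γ₁ = 1/√(1 - 0.576²) = 1.223
γ₂ = 1/√(1 - 0.523²) = 1.173
γ₁/γ₂ = 1.223/1.173 = 1.043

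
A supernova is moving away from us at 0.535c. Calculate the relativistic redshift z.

β = 0.535
(1+β)/(1-β) = 1.535/0.465 = 3.301
√(3.301) = 1.8169
z = 1.8169 - 1 = 0.8169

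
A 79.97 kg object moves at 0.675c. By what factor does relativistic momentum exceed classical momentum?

p_rel = γmv, p_class = mv
Ratio = γ = 1/√(1 - 0.675²) = 1.355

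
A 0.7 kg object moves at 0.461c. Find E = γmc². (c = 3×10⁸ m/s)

γ = 1/√(1 - 0.461²) = 1.1269
mc² = 0.7 × (3×10⁸)² = 6.300×10¹⁶ J
E = γmc² = 1.1269 × 6.300×10¹⁶ = 7.099×10¹⁶ J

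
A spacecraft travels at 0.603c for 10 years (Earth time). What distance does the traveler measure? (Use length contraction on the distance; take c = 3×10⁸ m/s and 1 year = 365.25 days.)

Earth distance: d = v × t = 0.603c × 10 yr = 5.7088×10¹⁶ m
γ = 1.2535
d' = d/γ = 5.7088×10¹⁶/1.2535 = 4.554×10¹⁶ m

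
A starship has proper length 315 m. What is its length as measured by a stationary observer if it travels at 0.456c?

Proper length L₀ = 315 m
γ = 1/√(1 - 0.456²) = 1.1236
L = L₀/γ = 315/1.1236 = 280.3 m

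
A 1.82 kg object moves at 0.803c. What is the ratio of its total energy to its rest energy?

E = γmc², E₀ = mc²
E/E₀ = γ = 1/√(1 - 0.803²) = 1.678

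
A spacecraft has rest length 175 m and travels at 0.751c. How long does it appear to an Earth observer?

Proper length L₀ = 175 m
γ = 1/√(1 - 0.751²) = 1.514
L = L₀/γ = 175/1.514 = 115.6 m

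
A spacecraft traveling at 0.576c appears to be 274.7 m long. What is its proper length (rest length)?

Contracted length L = 274.7 m
γ = 1/√(1 - 0.576²) = 1.223
L₀ = γL = 1.223 × 274.7 = 336.0 m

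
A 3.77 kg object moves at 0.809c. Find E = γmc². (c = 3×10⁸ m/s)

γ = 1/√(1 - 0.809²) = 1.7012
mc² = 3.77 × (3×10⁸)² = 3.393×10¹⁷ J
E = γmc² = 1.7012 × 3.393×10¹⁷ = 5.772×10¹⁷ J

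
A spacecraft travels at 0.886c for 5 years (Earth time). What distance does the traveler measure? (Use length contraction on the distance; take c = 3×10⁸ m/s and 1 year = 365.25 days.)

Earth distance: d = v × t = 0.886c × 5 yr = 4.1940×10¹⁶ m
γ = 2.1566
d' = d/γ = 4.1940×10¹⁶/2.1566 = 1.945×10¹⁶ m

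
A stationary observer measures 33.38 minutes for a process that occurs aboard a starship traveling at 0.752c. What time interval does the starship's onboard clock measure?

Dilated time Δt = 33.38 minutes
γ = 1/√(1 - 0.752²) = 1.517
Δt₀ = Δt/γ = 33.38/1.517 = 22.00 minutes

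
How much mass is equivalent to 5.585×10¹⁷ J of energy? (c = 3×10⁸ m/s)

From E = mc², we get m = E/c²
c² = (3×10⁸)² = 9×10¹⁶ m²/s²
m = 5.585×10¹⁷ / 9×10¹⁶ = 6.206 kg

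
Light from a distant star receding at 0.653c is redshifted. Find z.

β = 0.653
(1+β)/(1-β) = 1.653/0.347 = 4.764
√(4.764) = 2.183
z = 2.183 - 1 = 1.183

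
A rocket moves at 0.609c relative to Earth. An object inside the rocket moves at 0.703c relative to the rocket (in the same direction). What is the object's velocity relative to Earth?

u = (u' + v)/(1 + u'v/c²)
Numerator: 0.703 + 0.609 = 1.312
Denominator: 1 + 0.428127 = 1.428127
u = 1.312/1.428127 = 0.9187c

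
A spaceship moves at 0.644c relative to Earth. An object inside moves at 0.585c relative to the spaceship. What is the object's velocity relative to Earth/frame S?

u = (u' + v)/(1 + u'v/c²)
Numerator: 0.585 + 0.644 = 1.229
Denominator: 1 + 0.37674 = 1.37674
u = 1.229/1.37674 = 0.8927c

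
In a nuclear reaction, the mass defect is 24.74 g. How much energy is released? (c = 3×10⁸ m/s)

Convert mass defect: Δm = 24.74 g = 0.02474 kg
E = Δm·c² = 0.02474 × (3×10⁸)²
= 0.02474 × 9×10¹⁶ = 2.227×10¹⁵ J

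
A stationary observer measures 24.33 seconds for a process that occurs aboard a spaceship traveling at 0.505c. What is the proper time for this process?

Dilated time Δt = 24.33 seconds
γ = 1/√(1 - 0.505²) = 1.1586
Δt₀ = Δt/γ = 24.33/1.1586 = 21.00 seconds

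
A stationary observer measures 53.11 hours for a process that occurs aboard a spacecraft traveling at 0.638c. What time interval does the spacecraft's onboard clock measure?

Dilated time Δt = 53.11 hours
γ = 1/√(1 - 0.638²) = 1.2986
Δt₀ = Δt/γ = 53.11/1.2986 = 40.90 hours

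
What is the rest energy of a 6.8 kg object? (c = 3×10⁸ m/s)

c² = (3×10⁸)² = 9.000×10¹⁶ m²/s²
E₀ = mc² = 6.8 × 9.000×10¹⁶ = 6.120×10¹⁷ J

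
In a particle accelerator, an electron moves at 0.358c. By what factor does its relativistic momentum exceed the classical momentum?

p_rel = γmv, p_class = mv
Ratio = γ = 1/√(1 - 0.358²)
= 1/√(0.871836) = 1.071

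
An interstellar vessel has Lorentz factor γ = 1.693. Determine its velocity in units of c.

From γ = 1/√(1 - v²/c²):
1/γ² = 1/1.693² = 0.3489
v²/c² = 1 - 0.3489 = 0.6511
v/c = √(0.6511) = 0.8069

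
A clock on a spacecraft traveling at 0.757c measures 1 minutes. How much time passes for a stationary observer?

Proper time Δt₀ = 1 minutes
γ = 1/√(1 - 0.757²) = 1.530
Δt = γΔt₀ = 1.530 × 1 = 1.530 minutes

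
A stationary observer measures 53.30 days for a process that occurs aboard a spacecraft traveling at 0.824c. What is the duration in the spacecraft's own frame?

Dilated time Δt = 53.30 days
γ = 1/√(1 - 0.824²) = 1.765
Δt₀ = Δt/γ = 53.30/1.765 = 30.20 days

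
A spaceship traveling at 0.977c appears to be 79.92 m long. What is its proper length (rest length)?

Contracted length L = 79.92 m
γ = 1/√(1 - 0.977²) = 4.690
L₀ = γL = 4.690 × 79.92 = 374.8 m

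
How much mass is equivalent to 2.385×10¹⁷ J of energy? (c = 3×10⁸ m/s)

From E = mc², we get m = E/c²
c² = (3×10⁸)² = 9×10¹⁶ m²/s²
m = 2.385×10¹⁷ / 9×10¹⁶ = 2.650 kg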